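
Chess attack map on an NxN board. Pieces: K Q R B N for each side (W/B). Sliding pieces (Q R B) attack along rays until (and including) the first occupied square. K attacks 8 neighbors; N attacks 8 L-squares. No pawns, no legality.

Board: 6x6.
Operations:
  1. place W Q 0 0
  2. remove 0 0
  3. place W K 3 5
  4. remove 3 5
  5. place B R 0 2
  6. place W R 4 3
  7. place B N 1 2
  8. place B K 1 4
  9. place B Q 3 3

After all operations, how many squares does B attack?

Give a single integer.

Answer: 25

Derivation:
Op 1: place WQ@(0,0)
Op 2: remove (0,0)
Op 3: place WK@(3,5)
Op 4: remove (3,5)
Op 5: place BR@(0,2)
Op 6: place WR@(4,3)
Op 7: place BN@(1,2)
Op 8: place BK@(1,4)
Op 9: place BQ@(3,3)
Per-piece attacks for B:
  BR@(0,2): attacks (0,3) (0,4) (0,5) (0,1) (0,0) (1,2) [ray(1,0) blocked at (1,2)]
  BN@(1,2): attacks (2,4) (3,3) (0,4) (2,0) (3,1) (0,0)
  BK@(1,4): attacks (1,5) (1,3) (2,4) (0,4) (2,5) (2,3) (0,5) (0,3)
  BQ@(3,3): attacks (3,4) (3,5) (3,2) (3,1) (3,0) (4,3) (2,3) (1,3) (0,3) (4,4) (5,5) (4,2) (5,1) (2,4) (1,5) (2,2) (1,1) (0,0) [ray(1,0) blocked at (4,3)]
Union (25 distinct): (0,0) (0,1) (0,3) (0,4) (0,5) (1,1) (1,2) (1,3) (1,5) (2,0) (2,2) (2,3) (2,4) (2,5) (3,0) (3,1) (3,2) (3,3) (3,4) (3,5) (4,2) (4,3) (4,4) (5,1) (5,5)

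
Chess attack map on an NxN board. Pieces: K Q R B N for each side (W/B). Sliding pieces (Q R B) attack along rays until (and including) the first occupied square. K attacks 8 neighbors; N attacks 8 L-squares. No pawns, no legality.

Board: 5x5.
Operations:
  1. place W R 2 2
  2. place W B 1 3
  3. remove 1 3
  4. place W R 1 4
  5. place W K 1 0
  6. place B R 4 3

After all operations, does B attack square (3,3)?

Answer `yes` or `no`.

Answer: yes

Derivation:
Op 1: place WR@(2,2)
Op 2: place WB@(1,3)
Op 3: remove (1,3)
Op 4: place WR@(1,4)
Op 5: place WK@(1,0)
Op 6: place BR@(4,3)
Per-piece attacks for B:
  BR@(4,3): attacks (4,4) (4,2) (4,1) (4,0) (3,3) (2,3) (1,3) (0,3)
B attacks (3,3): yes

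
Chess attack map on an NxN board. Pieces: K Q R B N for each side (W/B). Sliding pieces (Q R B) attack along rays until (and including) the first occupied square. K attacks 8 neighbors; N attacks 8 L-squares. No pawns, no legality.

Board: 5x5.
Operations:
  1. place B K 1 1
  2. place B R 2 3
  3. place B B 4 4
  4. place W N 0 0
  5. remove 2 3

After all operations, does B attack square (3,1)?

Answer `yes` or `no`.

Op 1: place BK@(1,1)
Op 2: place BR@(2,3)
Op 3: place BB@(4,4)
Op 4: place WN@(0,0)
Op 5: remove (2,3)
Per-piece attacks for B:
  BK@(1,1): attacks (1,2) (1,0) (2,1) (0,1) (2,2) (2,0) (0,2) (0,0)
  BB@(4,4): attacks (3,3) (2,2) (1,1) [ray(-1,-1) blocked at (1,1)]
B attacks (3,1): no

Answer: no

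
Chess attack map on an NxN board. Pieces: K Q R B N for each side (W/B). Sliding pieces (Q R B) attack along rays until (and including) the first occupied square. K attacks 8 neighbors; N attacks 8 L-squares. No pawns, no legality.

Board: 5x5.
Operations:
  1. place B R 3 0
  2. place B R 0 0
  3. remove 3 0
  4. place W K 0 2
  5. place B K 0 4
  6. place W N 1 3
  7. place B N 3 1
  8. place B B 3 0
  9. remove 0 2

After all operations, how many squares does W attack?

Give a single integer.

Answer: 4

Derivation:
Op 1: place BR@(3,0)
Op 2: place BR@(0,0)
Op 3: remove (3,0)
Op 4: place WK@(0,2)
Op 5: place BK@(0,4)
Op 6: place WN@(1,3)
Op 7: place BN@(3,1)
Op 8: place BB@(3,0)
Op 9: remove (0,2)
Per-piece attacks for W:
  WN@(1,3): attacks (3,4) (2,1) (3,2) (0,1)
Union (4 distinct): (0,1) (2,1) (3,2) (3,4)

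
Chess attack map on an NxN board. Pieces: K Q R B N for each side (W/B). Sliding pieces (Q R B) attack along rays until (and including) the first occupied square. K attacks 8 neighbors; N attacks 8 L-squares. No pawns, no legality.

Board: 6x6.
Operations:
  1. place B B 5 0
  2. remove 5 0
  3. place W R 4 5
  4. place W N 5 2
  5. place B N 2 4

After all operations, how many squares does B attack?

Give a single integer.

Answer: 6

Derivation:
Op 1: place BB@(5,0)
Op 2: remove (5,0)
Op 3: place WR@(4,5)
Op 4: place WN@(5,2)
Op 5: place BN@(2,4)
Per-piece attacks for B:
  BN@(2,4): attacks (4,5) (0,5) (3,2) (4,3) (1,2) (0,3)
Union (6 distinct): (0,3) (0,5) (1,2) (3,2) (4,3) (4,5)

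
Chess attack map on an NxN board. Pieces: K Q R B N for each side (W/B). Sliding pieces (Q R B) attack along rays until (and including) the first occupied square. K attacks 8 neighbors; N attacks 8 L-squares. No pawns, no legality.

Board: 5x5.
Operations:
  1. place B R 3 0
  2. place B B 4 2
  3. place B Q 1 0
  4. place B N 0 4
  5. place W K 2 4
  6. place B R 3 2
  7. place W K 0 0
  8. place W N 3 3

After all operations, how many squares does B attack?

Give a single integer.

Answer: 18

Derivation:
Op 1: place BR@(3,0)
Op 2: place BB@(4,2)
Op 3: place BQ@(1,0)
Op 4: place BN@(0,4)
Op 5: place WK@(2,4)
Op 6: place BR@(3,2)
Op 7: place WK@(0,0)
Op 8: place WN@(3,3)
Per-piece attacks for B:
  BN@(0,4): attacks (1,2) (2,3)
  BQ@(1,0): attacks (1,1) (1,2) (1,3) (1,4) (2,0) (3,0) (0,0) (2,1) (3,2) (0,1) [ray(1,0) blocked at (3,0); ray(-1,0) blocked at (0,0); ray(1,1) blocked at (3,2)]
  BR@(3,0): attacks (3,1) (3,2) (4,0) (2,0) (1,0) [ray(0,1) blocked at (3,2); ray(-1,0) blocked at (1,0)]
  BR@(3,2): attacks (3,3) (3,1) (3,0) (4,2) (2,2) (1,2) (0,2) [ray(0,1) blocked at (3,3); ray(0,-1) blocked at (3,0); ray(1,0) blocked at (4,2)]
  BB@(4,2): attacks (3,3) (3,1) (2,0) [ray(-1,1) blocked at (3,3)]
Union (18 distinct): (0,0) (0,1) (0,2) (1,0) (1,1) (1,2) (1,3) (1,4) (2,0) (2,1) (2,2) (2,3) (3,0) (3,1) (3,2) (3,3) (4,0) (4,2)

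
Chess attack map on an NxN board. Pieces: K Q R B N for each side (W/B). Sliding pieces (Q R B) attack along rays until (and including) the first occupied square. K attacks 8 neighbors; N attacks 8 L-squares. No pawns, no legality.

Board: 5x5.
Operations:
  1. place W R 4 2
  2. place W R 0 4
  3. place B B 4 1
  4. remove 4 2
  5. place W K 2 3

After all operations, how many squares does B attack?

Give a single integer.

Op 1: place WR@(4,2)
Op 2: place WR@(0,4)
Op 3: place BB@(4,1)
Op 4: remove (4,2)
Op 5: place WK@(2,3)
Per-piece attacks for B:
  BB@(4,1): attacks (3,2) (2,3) (3,0) [ray(-1,1) blocked at (2,3)]
Union (3 distinct): (2,3) (3,0) (3,2)

Answer: 3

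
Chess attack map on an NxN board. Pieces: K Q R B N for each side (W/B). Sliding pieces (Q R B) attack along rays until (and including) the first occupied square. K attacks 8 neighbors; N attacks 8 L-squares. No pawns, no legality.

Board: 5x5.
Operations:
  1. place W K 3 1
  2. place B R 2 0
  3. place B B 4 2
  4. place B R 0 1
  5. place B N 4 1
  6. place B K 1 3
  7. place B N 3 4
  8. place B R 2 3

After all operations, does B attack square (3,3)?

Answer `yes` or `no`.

Op 1: place WK@(3,1)
Op 2: place BR@(2,0)
Op 3: place BB@(4,2)
Op 4: place BR@(0,1)
Op 5: place BN@(4,1)
Op 6: place BK@(1,3)
Op 7: place BN@(3,4)
Op 8: place BR@(2,3)
Per-piece attacks for B:
  BR@(0,1): attacks (0,2) (0,3) (0,4) (0,0) (1,1) (2,1) (3,1) [ray(1,0) blocked at (3,1)]
  BK@(1,3): attacks (1,4) (1,2) (2,3) (0,3) (2,4) (2,2) (0,4) (0,2)
  BR@(2,0): attacks (2,1) (2,2) (2,3) (3,0) (4,0) (1,0) (0,0) [ray(0,1) blocked at (2,3)]
  BR@(2,3): attacks (2,4) (2,2) (2,1) (2,0) (3,3) (4,3) (1,3) [ray(0,-1) blocked at (2,0); ray(-1,0) blocked at (1,3)]
  BN@(3,4): attacks (4,2) (2,2) (1,3)
  BN@(4,1): attacks (3,3) (2,2) (2,0)
  BB@(4,2): attacks (3,3) (2,4) (3,1) [ray(-1,-1) blocked at (3,1)]
B attacks (3,3): yes

Answer: yes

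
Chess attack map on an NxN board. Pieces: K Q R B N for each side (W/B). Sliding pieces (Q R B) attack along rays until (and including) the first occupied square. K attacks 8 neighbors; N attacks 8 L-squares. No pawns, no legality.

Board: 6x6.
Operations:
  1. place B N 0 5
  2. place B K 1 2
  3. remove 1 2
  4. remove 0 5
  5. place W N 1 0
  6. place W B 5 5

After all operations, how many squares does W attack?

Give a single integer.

Op 1: place BN@(0,5)
Op 2: place BK@(1,2)
Op 3: remove (1,2)
Op 4: remove (0,5)
Op 5: place WN@(1,0)
Op 6: place WB@(5,5)
Per-piece attacks for W:
  WN@(1,0): attacks (2,2) (3,1) (0,2)
  WB@(5,5): attacks (4,4) (3,3) (2,2) (1,1) (0,0)
Union (7 distinct): (0,0) (0,2) (1,1) (2,2) (3,1) (3,3) (4,4)

Answer: 7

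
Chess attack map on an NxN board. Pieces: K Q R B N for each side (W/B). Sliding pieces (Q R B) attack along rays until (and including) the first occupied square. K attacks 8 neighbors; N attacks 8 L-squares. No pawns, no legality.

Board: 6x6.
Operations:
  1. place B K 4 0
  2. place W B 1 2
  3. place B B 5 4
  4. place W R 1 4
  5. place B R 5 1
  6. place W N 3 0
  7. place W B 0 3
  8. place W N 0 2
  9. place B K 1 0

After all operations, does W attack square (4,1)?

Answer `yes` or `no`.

Answer: no

Derivation:
Op 1: place BK@(4,0)
Op 2: place WB@(1,2)
Op 3: place BB@(5,4)
Op 4: place WR@(1,4)
Op 5: place BR@(5,1)
Op 6: place WN@(3,0)
Op 7: place WB@(0,3)
Op 8: place WN@(0,2)
Op 9: place BK@(1,0)
Per-piece attacks for W:
  WN@(0,2): attacks (1,4) (2,3) (1,0) (2,1)
  WB@(0,3): attacks (1,4) (1,2) [ray(1,1) blocked at (1,4); ray(1,-1) blocked at (1,2)]
  WB@(1,2): attacks (2,3) (3,4) (4,5) (2,1) (3,0) (0,3) (0,1) [ray(1,-1) blocked at (3,0); ray(-1,1) blocked at (0,3)]
  WR@(1,4): attacks (1,5) (1,3) (1,2) (2,4) (3,4) (4,4) (5,4) (0,4) [ray(0,-1) blocked at (1,2); ray(1,0) blocked at (5,4)]
  WN@(3,0): attacks (4,2) (5,1) (2,2) (1,1)
W attacks (4,1): no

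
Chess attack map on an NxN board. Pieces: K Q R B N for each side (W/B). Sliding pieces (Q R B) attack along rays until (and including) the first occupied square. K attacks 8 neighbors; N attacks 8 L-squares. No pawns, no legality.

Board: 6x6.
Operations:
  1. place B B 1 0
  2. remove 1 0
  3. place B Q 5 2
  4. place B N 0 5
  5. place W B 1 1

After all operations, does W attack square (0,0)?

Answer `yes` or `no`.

Op 1: place BB@(1,0)
Op 2: remove (1,0)
Op 3: place BQ@(5,2)
Op 4: place BN@(0,5)
Op 5: place WB@(1,1)
Per-piece attacks for W:
  WB@(1,1): attacks (2,2) (3,3) (4,4) (5,5) (2,0) (0,2) (0,0)
W attacks (0,0): yes

Answer: yes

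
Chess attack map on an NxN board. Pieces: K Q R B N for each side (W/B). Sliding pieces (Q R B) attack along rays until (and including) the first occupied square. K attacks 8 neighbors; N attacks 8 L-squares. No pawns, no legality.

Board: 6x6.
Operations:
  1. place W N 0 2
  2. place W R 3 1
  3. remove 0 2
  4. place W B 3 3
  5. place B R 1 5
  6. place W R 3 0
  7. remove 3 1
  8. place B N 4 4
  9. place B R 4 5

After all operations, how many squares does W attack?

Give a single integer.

Op 1: place WN@(0,2)
Op 2: place WR@(3,1)
Op 3: remove (0,2)
Op 4: place WB@(3,3)
Op 5: place BR@(1,5)
Op 6: place WR@(3,0)
Op 7: remove (3,1)
Op 8: place BN@(4,4)
Op 9: place BR@(4,5)
Per-piece attacks for W:
  WR@(3,0): attacks (3,1) (3,2) (3,3) (4,0) (5,0) (2,0) (1,0) (0,0) [ray(0,1) blocked at (3,3)]
  WB@(3,3): attacks (4,4) (4,2) (5,1) (2,4) (1,5) (2,2) (1,1) (0,0) [ray(1,1) blocked at (4,4); ray(-1,1) blocked at (1,5)]
Union (15 distinct): (0,0) (1,0) (1,1) (1,5) (2,0) (2,2) (2,4) (3,1) (3,2) (3,3) (4,0) (4,2) (4,4) (5,0) (5,1)

Answer: 15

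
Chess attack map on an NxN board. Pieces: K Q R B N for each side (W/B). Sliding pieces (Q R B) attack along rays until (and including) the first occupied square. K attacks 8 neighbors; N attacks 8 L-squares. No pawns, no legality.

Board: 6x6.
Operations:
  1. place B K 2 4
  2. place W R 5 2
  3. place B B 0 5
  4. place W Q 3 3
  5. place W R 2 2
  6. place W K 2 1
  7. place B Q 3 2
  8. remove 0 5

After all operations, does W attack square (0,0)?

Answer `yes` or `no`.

Op 1: place BK@(2,4)
Op 2: place WR@(5,2)
Op 3: place BB@(0,5)
Op 4: place WQ@(3,3)
Op 5: place WR@(2,2)
Op 6: place WK@(2,1)
Op 7: place BQ@(3,2)
Op 8: remove (0,5)
Per-piece attacks for W:
  WK@(2,1): attacks (2,2) (2,0) (3,1) (1,1) (3,2) (3,0) (1,2) (1,0)
  WR@(2,2): attacks (2,3) (2,4) (2,1) (3,2) (1,2) (0,2) [ray(0,1) blocked at (2,4); ray(0,-1) blocked at (2,1); ray(1,0) blocked at (3,2)]
  WQ@(3,3): attacks (3,4) (3,5) (3,2) (4,3) (5,3) (2,3) (1,3) (0,3) (4,4) (5,5) (4,2) (5,1) (2,4) (2,2) [ray(0,-1) blocked at (3,2); ray(-1,1) blocked at (2,4); ray(-1,-1) blocked at (2,2)]
  WR@(5,2): attacks (5,3) (5,4) (5,5) (5,1) (5,0) (4,2) (3,2) [ray(-1,0) blocked at (3,2)]
W attacks (0,0): no

Answer: no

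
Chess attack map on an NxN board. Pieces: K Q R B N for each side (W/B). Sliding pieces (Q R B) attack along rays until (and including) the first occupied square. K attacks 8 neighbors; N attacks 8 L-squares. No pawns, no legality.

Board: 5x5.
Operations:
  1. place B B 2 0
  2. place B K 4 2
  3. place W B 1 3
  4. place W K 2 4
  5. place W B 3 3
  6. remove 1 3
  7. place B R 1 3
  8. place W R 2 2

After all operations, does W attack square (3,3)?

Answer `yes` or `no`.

Answer: yes

Derivation:
Op 1: place BB@(2,0)
Op 2: place BK@(4,2)
Op 3: place WB@(1,3)
Op 4: place WK@(2,4)
Op 5: place WB@(3,3)
Op 6: remove (1,3)
Op 7: place BR@(1,3)
Op 8: place WR@(2,2)
Per-piece attacks for W:
  WR@(2,2): attacks (2,3) (2,4) (2,1) (2,0) (3,2) (4,2) (1,2) (0,2) [ray(0,1) blocked at (2,4); ray(0,-1) blocked at (2,0); ray(1,0) blocked at (4,2)]
  WK@(2,4): attacks (2,3) (3,4) (1,4) (3,3) (1,3)
  WB@(3,3): attacks (4,4) (4,2) (2,4) (2,2) [ray(1,-1) blocked at (4,2); ray(-1,1) blocked at (2,4); ray(-1,-1) blocked at (2,2)]
W attacks (3,3): yes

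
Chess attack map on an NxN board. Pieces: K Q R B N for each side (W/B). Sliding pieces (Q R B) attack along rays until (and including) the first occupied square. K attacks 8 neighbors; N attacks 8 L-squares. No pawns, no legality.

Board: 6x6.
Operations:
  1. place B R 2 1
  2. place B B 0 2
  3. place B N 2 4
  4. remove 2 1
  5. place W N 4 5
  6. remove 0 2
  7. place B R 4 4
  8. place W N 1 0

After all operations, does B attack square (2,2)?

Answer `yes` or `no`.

Answer: no

Derivation:
Op 1: place BR@(2,1)
Op 2: place BB@(0,2)
Op 3: place BN@(2,4)
Op 4: remove (2,1)
Op 5: place WN@(4,5)
Op 6: remove (0,2)
Op 7: place BR@(4,4)
Op 8: place WN@(1,0)
Per-piece attacks for B:
  BN@(2,4): attacks (4,5) (0,5) (3,2) (4,3) (1,2) (0,3)
  BR@(4,4): attacks (4,5) (4,3) (4,2) (4,1) (4,0) (5,4) (3,4) (2,4) [ray(0,1) blocked at (4,5); ray(-1,0) blocked at (2,4)]
B attacks (2,2): no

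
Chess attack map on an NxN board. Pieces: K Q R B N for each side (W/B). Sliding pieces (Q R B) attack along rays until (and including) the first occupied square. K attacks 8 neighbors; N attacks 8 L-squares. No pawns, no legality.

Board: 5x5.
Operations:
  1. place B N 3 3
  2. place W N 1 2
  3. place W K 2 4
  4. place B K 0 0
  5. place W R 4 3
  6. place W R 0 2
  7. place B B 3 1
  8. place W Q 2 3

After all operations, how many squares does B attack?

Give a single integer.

Answer: 13

Derivation:
Op 1: place BN@(3,3)
Op 2: place WN@(1,2)
Op 3: place WK@(2,4)
Op 4: place BK@(0,0)
Op 5: place WR@(4,3)
Op 6: place WR@(0,2)
Op 7: place BB@(3,1)
Op 8: place WQ@(2,3)
Per-piece attacks for B:
  BK@(0,0): attacks (0,1) (1,0) (1,1)
  BB@(3,1): attacks (4,2) (4,0) (2,2) (1,3) (0,4) (2,0)
  BN@(3,3): attacks (1,4) (4,1) (2,1) (1,2)
Union (13 distinct): (0,1) (0,4) (1,0) (1,1) (1,2) (1,3) (1,4) (2,0) (2,1) (2,2) (4,0) (4,1) (4,2)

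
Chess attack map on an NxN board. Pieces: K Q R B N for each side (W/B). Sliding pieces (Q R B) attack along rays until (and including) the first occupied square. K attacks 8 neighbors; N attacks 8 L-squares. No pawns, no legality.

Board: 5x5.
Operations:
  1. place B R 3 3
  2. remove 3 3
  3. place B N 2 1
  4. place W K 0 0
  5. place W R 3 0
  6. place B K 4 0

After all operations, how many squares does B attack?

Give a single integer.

Answer: 9

Derivation:
Op 1: place BR@(3,3)
Op 2: remove (3,3)
Op 3: place BN@(2,1)
Op 4: place WK@(0,0)
Op 5: place WR@(3,0)
Op 6: place BK@(4,0)
Per-piece attacks for B:
  BN@(2,1): attacks (3,3) (4,2) (1,3) (0,2) (4,0) (0,0)
  BK@(4,0): attacks (4,1) (3,0) (3,1)
Union (9 distinct): (0,0) (0,2) (1,3) (3,0) (3,1) (3,3) (4,0) (4,1) (4,2)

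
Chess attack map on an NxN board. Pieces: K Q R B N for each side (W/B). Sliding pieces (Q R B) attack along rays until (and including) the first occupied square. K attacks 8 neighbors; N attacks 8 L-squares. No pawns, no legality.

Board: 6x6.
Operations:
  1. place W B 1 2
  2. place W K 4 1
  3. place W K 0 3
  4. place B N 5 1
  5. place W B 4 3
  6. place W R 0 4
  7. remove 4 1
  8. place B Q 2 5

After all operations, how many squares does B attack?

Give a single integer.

Op 1: place WB@(1,2)
Op 2: place WK@(4,1)
Op 3: place WK@(0,3)
Op 4: place BN@(5,1)
Op 5: place WB@(4,3)
Op 6: place WR@(0,4)
Op 7: remove (4,1)
Op 8: place BQ@(2,5)
Per-piece attacks for B:
  BQ@(2,5): attacks (2,4) (2,3) (2,2) (2,1) (2,0) (3,5) (4,5) (5,5) (1,5) (0,5) (3,4) (4,3) (1,4) (0,3) [ray(1,-1) blocked at (4,3); ray(-1,-1) blocked at (0,3)]
  BN@(5,1): attacks (4,3) (3,2) (3,0)
Union (16 distinct): (0,3) (0,5) (1,4) (1,5) (2,0) (2,1) (2,2) (2,3) (2,4) (3,0) (3,2) (3,4) (3,5) (4,3) (4,5) (5,5)

Answer: 16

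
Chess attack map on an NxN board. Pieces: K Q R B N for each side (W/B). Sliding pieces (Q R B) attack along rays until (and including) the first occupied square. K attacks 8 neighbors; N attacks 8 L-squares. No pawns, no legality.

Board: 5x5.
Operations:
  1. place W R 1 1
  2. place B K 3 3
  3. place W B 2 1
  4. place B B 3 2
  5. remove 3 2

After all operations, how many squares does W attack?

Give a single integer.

Answer: 10

Derivation:
Op 1: place WR@(1,1)
Op 2: place BK@(3,3)
Op 3: place WB@(2,1)
Op 4: place BB@(3,2)
Op 5: remove (3,2)
Per-piece attacks for W:
  WR@(1,1): attacks (1,2) (1,3) (1,4) (1,0) (2,1) (0,1) [ray(1,0) blocked at (2,1)]
  WB@(2,1): attacks (3,2) (4,3) (3,0) (1,2) (0,3) (1,0)
Union (10 distinct): (0,1) (0,3) (1,0) (1,2) (1,3) (1,4) (2,1) (3,0) (3,2) (4,3)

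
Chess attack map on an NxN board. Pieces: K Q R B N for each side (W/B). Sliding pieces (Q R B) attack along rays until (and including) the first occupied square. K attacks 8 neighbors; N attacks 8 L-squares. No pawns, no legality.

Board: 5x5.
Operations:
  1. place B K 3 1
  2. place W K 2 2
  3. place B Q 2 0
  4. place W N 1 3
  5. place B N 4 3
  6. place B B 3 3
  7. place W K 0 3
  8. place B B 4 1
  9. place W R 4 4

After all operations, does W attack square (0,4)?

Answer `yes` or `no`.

Op 1: place BK@(3,1)
Op 2: place WK@(2,2)
Op 3: place BQ@(2,0)
Op 4: place WN@(1,3)
Op 5: place BN@(4,3)
Op 6: place BB@(3,3)
Op 7: place WK@(0,3)
Op 8: place BB@(4,1)
Op 9: place WR@(4,4)
Per-piece attacks for W:
  WK@(0,3): attacks (0,4) (0,2) (1,3) (1,4) (1,2)
  WN@(1,3): attacks (3,4) (2,1) (3,2) (0,1)
  WK@(2,2): attacks (2,3) (2,1) (3,2) (1,2) (3,3) (3,1) (1,3) (1,1)
  WR@(4,4): attacks (4,3) (3,4) (2,4) (1,4) (0,4) [ray(0,-1) blocked at (4,3)]
W attacks (0,4): yes

Answer: yes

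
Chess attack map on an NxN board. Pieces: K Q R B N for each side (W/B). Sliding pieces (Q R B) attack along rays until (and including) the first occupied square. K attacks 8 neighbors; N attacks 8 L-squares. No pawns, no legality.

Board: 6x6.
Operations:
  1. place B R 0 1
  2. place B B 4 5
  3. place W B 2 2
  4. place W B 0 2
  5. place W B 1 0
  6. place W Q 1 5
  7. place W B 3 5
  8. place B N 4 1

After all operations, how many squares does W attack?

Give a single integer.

Answer: 26

Derivation:
Op 1: place BR@(0,1)
Op 2: place BB@(4,5)
Op 3: place WB@(2,2)
Op 4: place WB@(0,2)
Op 5: place WB@(1,0)
Op 6: place WQ@(1,5)
Op 7: place WB@(3,5)
Op 8: place BN@(4,1)
Per-piece attacks for W:
  WB@(0,2): attacks (1,3) (2,4) (3,5) (1,1) (2,0) [ray(1,1) blocked at (3,5)]
  WB@(1,0): attacks (2,1) (3,2) (4,3) (5,4) (0,1) [ray(-1,1) blocked at (0,1)]
  WQ@(1,5): attacks (1,4) (1,3) (1,2) (1,1) (1,0) (2,5) (3,5) (0,5) (2,4) (3,3) (4,2) (5,1) (0,4) [ray(0,-1) blocked at (1,0); ray(1,0) blocked at (3,5)]
  WB@(2,2): attacks (3,3) (4,4) (5,5) (3,1) (4,0) (1,3) (0,4) (1,1) (0,0)
  WB@(3,5): attacks (4,4) (5,3) (2,4) (1,3) (0,2) [ray(-1,-1) blocked at (0,2)]
Union (26 distinct): (0,0) (0,1) (0,2) (0,4) (0,5) (1,0) (1,1) (1,2) (1,3) (1,4) (2,0) (2,1) (2,4) (2,5) (3,1) (3,2) (3,3) (3,5) (4,0) (4,2) (4,3) (4,4) (5,1) (5,3) (5,4) (5,5)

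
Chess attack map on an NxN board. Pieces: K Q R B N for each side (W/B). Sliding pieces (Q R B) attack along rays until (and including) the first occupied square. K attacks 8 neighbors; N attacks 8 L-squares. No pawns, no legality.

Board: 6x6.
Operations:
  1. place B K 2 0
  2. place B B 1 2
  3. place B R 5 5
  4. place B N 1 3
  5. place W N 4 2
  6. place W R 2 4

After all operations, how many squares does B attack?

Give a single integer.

Answer: 20

Derivation:
Op 1: place BK@(2,0)
Op 2: place BB@(1,2)
Op 3: place BR@(5,5)
Op 4: place BN@(1,3)
Op 5: place WN@(4,2)
Op 6: place WR@(2,4)
Per-piece attacks for B:
  BB@(1,2): attacks (2,3) (3,4) (4,5) (2,1) (3,0) (0,3) (0,1)
  BN@(1,3): attacks (2,5) (3,4) (0,5) (2,1) (3,2) (0,1)
  BK@(2,0): attacks (2,1) (3,0) (1,0) (3,1) (1,1)
  BR@(5,5): attacks (5,4) (5,3) (5,2) (5,1) (5,0) (4,5) (3,5) (2,5) (1,5) (0,5)
Union (20 distinct): (0,1) (0,3) (0,5) (1,0) (1,1) (1,5) (2,1) (2,3) (2,5) (3,0) (3,1) (3,2) (3,4) (3,5) (4,5) (5,0) (5,1) (5,2) (5,3) (5,4)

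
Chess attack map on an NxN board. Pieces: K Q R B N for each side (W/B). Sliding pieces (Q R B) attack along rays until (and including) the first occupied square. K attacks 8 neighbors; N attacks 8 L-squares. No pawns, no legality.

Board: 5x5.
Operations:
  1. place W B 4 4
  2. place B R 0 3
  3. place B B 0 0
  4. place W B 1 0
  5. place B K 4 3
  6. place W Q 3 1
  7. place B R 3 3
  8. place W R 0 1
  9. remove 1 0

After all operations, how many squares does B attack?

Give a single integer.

Answer: 15

Derivation:
Op 1: place WB@(4,4)
Op 2: place BR@(0,3)
Op 3: place BB@(0,0)
Op 4: place WB@(1,0)
Op 5: place BK@(4,3)
Op 6: place WQ@(3,1)
Op 7: place BR@(3,3)
Op 8: place WR@(0,1)
Op 9: remove (1,0)
Per-piece attacks for B:
  BB@(0,0): attacks (1,1) (2,2) (3,3) [ray(1,1) blocked at (3,3)]
  BR@(0,3): attacks (0,4) (0,2) (0,1) (1,3) (2,3) (3,3) [ray(0,-1) blocked at (0,1); ray(1,0) blocked at (3,3)]
  BR@(3,3): attacks (3,4) (3,2) (3,1) (4,3) (2,3) (1,3) (0,3) [ray(0,-1) blocked at (3,1); ray(1,0) blocked at (4,3); ray(-1,0) blocked at (0,3)]
  BK@(4,3): attacks (4,4) (4,2) (3,3) (3,4) (3,2)
Union (15 distinct): (0,1) (0,2) (0,3) (0,4) (1,1) (1,3) (2,2) (2,3) (3,1) (3,2) (3,3) (3,4) (4,2) (4,3) (4,4)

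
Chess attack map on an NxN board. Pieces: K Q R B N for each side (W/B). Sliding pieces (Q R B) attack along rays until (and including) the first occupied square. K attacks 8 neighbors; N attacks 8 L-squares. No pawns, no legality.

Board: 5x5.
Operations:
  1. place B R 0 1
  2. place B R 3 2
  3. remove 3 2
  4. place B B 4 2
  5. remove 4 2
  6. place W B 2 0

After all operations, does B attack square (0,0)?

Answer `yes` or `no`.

Op 1: place BR@(0,1)
Op 2: place BR@(3,2)
Op 3: remove (3,2)
Op 4: place BB@(4,2)
Op 5: remove (4,2)
Op 6: place WB@(2,0)
Per-piece attacks for B:
  BR@(0,1): attacks (0,2) (0,3) (0,4) (0,0) (1,1) (2,1) (3,1) (4,1)
B attacks (0,0): yes

Answer: yes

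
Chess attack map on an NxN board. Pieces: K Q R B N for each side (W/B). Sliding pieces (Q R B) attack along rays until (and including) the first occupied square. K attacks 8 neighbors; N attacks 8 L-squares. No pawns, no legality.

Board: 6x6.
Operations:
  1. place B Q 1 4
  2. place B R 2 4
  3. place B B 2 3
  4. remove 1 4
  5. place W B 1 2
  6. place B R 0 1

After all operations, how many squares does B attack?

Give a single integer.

Op 1: place BQ@(1,4)
Op 2: place BR@(2,4)
Op 3: place BB@(2,3)
Op 4: remove (1,4)
Op 5: place WB@(1,2)
Op 6: place BR@(0,1)
Per-piece attacks for B:
  BR@(0,1): attacks (0,2) (0,3) (0,4) (0,5) (0,0) (1,1) (2,1) (3,1) (4,1) (5,1)
  BB@(2,3): attacks (3,4) (4,5) (3,2) (4,1) (5,0) (1,4) (0,5) (1,2) [ray(-1,-1) blocked at (1,2)]
  BR@(2,4): attacks (2,5) (2,3) (3,4) (4,4) (5,4) (1,4) (0,4) [ray(0,-1) blocked at (2,3)]
Union (20 distinct): (0,0) (0,2) (0,3) (0,4) (0,5) (1,1) (1,2) (1,4) (2,1) (2,3) (2,5) (3,1) (3,2) (3,4) (4,1) (4,4) (4,5) (5,0) (5,1) (5,4)

Answer: 20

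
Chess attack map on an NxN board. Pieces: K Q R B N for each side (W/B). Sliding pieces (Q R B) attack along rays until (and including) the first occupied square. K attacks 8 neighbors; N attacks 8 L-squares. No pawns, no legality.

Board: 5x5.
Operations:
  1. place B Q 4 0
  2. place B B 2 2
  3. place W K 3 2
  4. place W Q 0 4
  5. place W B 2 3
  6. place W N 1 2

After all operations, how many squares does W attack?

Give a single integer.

Op 1: place BQ@(4,0)
Op 2: place BB@(2,2)
Op 3: place WK@(3,2)
Op 4: place WQ@(0,4)
Op 5: place WB@(2,3)
Op 6: place WN@(1,2)
Per-piece attacks for W:
  WQ@(0,4): attacks (0,3) (0,2) (0,1) (0,0) (1,4) (2,4) (3,4) (4,4) (1,3) (2,2) [ray(1,-1) blocked at (2,2)]
  WN@(1,2): attacks (2,4) (3,3) (0,4) (2,0) (3,1) (0,0)
  WB@(2,3): attacks (3,4) (3,2) (1,4) (1,2) [ray(1,-1) blocked at (3,2); ray(-1,-1) blocked at (1,2)]
  WK@(3,2): attacks (3,3) (3,1) (4,2) (2,2) (4,3) (4,1) (2,3) (2,1)
Union (21 distinct): (0,0) (0,1) (0,2) (0,3) (0,4) (1,2) (1,3) (1,4) (2,0) (2,1) (2,2) (2,3) (2,4) (3,1) (3,2) (3,3) (3,4) (4,1) (4,2) (4,3) (4,4)

Answer: 21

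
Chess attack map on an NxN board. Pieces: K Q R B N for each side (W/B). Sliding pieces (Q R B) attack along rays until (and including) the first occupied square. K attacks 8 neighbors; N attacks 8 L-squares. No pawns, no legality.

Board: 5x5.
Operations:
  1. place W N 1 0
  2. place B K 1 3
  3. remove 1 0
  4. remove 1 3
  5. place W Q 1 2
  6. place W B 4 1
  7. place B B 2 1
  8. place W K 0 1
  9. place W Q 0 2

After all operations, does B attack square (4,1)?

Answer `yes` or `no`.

Answer: no

Derivation:
Op 1: place WN@(1,0)
Op 2: place BK@(1,3)
Op 3: remove (1,0)
Op 4: remove (1,3)
Op 5: place WQ@(1,2)
Op 6: place WB@(4,1)
Op 7: place BB@(2,1)
Op 8: place WK@(0,1)
Op 9: place WQ@(0,2)
Per-piece attacks for B:
  BB@(2,1): attacks (3,2) (4,3) (3,0) (1,2) (1,0) [ray(-1,1) blocked at (1,2)]
B attacks (4,1): no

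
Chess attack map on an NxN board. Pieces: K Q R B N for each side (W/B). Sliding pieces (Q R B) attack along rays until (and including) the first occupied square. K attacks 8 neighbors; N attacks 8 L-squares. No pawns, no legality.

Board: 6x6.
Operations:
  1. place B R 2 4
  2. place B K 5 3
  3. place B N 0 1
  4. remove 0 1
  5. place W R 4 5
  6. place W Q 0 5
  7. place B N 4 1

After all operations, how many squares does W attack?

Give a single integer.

Op 1: place BR@(2,4)
Op 2: place BK@(5,3)
Op 3: place BN@(0,1)
Op 4: remove (0,1)
Op 5: place WR@(4,5)
Op 6: place WQ@(0,5)
Op 7: place BN@(4,1)
Per-piece attacks for W:
  WQ@(0,5): attacks (0,4) (0,3) (0,2) (0,1) (0,0) (1,5) (2,5) (3,5) (4,5) (1,4) (2,3) (3,2) (4,1) [ray(1,0) blocked at (4,5); ray(1,-1) blocked at (4,1)]
  WR@(4,5): attacks (4,4) (4,3) (4,2) (4,1) (5,5) (3,5) (2,5) (1,5) (0,5) [ray(0,-1) blocked at (4,1); ray(-1,0) blocked at (0,5)]
Union (18 distinct): (0,0) (0,1) (0,2) (0,3) (0,4) (0,5) (1,4) (1,5) (2,3) (2,5) (3,2) (3,5) (4,1) (4,2) (4,3) (4,4) (4,5) (5,5)

Answer: 18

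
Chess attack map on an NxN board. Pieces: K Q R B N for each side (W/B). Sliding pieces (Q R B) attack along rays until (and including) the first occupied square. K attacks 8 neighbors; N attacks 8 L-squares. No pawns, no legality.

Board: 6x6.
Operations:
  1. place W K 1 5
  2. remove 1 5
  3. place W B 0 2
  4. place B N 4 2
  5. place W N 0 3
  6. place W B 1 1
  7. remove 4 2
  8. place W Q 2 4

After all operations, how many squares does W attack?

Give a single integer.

Answer: 21

Derivation:
Op 1: place WK@(1,5)
Op 2: remove (1,5)
Op 3: place WB@(0,2)
Op 4: place BN@(4,2)
Op 5: place WN@(0,3)
Op 6: place WB@(1,1)
Op 7: remove (4,2)
Op 8: place WQ@(2,4)
Per-piece attacks for W:
  WB@(0,2): attacks (1,3) (2,4) (1,1) [ray(1,1) blocked at (2,4); ray(1,-1) blocked at (1,1)]
  WN@(0,3): attacks (1,5) (2,4) (1,1) (2,2)
  WB@(1,1): attacks (2,2) (3,3) (4,4) (5,5) (2,0) (0,2) (0,0) [ray(-1,1) blocked at (0,2)]
  WQ@(2,4): attacks (2,5) (2,3) (2,2) (2,1) (2,0) (3,4) (4,4) (5,4) (1,4) (0,4) (3,5) (3,3) (4,2) (5,1) (1,5) (1,3) (0,2) [ray(-1,-1) blocked at (0,2)]
Union (21 distinct): (0,0) (0,2) (0,4) (1,1) (1,3) (1,4) (1,5) (2,0) (2,1) (2,2) (2,3) (2,4) (2,5) (3,3) (3,4) (3,5) (4,2) (4,4) (5,1) (5,4) (5,5)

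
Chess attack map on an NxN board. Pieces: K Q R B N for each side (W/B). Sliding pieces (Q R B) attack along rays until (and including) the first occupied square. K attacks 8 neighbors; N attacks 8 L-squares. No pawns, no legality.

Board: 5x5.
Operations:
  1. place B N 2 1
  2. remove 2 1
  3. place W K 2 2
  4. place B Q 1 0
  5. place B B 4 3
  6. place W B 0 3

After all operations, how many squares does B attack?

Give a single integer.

Op 1: place BN@(2,1)
Op 2: remove (2,1)
Op 3: place WK@(2,2)
Op 4: place BQ@(1,0)
Op 5: place BB@(4,3)
Op 6: place WB@(0,3)
Per-piece attacks for B:
  BQ@(1,0): attacks (1,1) (1,2) (1,3) (1,4) (2,0) (3,0) (4,0) (0,0) (2,1) (3,2) (4,3) (0,1) [ray(1,1) blocked at (4,3)]
  BB@(4,3): attacks (3,4) (3,2) (2,1) (1,0) [ray(-1,-1) blocked at (1,0)]
Union (14 distinct): (0,0) (0,1) (1,0) (1,1) (1,2) (1,3) (1,4) (2,0) (2,1) (3,0) (3,2) (3,4) (4,0) (4,3)

Answer: 14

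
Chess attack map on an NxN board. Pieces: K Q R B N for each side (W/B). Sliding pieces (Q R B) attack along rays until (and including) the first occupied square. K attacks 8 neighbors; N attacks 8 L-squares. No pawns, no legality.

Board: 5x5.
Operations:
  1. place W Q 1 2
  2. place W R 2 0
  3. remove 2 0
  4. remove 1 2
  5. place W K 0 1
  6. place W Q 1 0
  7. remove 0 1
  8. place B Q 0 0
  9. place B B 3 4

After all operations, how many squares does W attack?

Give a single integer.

Op 1: place WQ@(1,2)
Op 2: place WR@(2,0)
Op 3: remove (2,0)
Op 4: remove (1,2)
Op 5: place WK@(0,1)
Op 6: place WQ@(1,0)
Op 7: remove (0,1)
Op 8: place BQ@(0,0)
Op 9: place BB@(3,4)
Per-piece attacks for W:
  WQ@(1,0): attacks (1,1) (1,2) (1,3) (1,4) (2,0) (3,0) (4,0) (0,0) (2,1) (3,2) (4,3) (0,1) [ray(-1,0) blocked at (0,0)]
Union (12 distinct): (0,0) (0,1) (1,1) (1,2) (1,3) (1,4) (2,0) (2,1) (3,0) (3,2) (4,0) (4,3)

Answer: 12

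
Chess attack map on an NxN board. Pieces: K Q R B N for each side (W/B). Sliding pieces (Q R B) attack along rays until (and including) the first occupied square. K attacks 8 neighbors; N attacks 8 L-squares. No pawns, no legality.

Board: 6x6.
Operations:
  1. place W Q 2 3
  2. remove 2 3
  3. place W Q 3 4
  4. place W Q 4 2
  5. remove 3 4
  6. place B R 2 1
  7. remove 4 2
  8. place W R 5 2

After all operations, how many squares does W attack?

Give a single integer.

Answer: 10

Derivation:
Op 1: place WQ@(2,3)
Op 2: remove (2,3)
Op 3: place WQ@(3,4)
Op 4: place WQ@(4,2)
Op 5: remove (3,4)
Op 6: place BR@(2,1)
Op 7: remove (4,2)
Op 8: place WR@(5,2)
Per-piece attacks for W:
  WR@(5,2): attacks (5,3) (5,4) (5,5) (5,1) (5,0) (4,2) (3,2) (2,2) (1,2) (0,2)
Union (10 distinct): (0,2) (1,2) (2,2) (3,2) (4,2) (5,0) (5,1) (5,3) (5,4) (5,5)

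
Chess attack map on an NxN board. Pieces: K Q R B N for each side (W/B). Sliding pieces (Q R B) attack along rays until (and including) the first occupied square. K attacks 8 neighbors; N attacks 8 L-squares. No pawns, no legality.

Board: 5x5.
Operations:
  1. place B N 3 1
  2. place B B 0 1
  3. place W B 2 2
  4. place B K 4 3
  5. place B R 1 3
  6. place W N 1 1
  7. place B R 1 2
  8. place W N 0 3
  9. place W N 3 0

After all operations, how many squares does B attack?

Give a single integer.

Op 1: place BN@(3,1)
Op 2: place BB@(0,1)
Op 3: place WB@(2,2)
Op 4: place BK@(4,3)
Op 5: place BR@(1,3)
Op 6: place WN@(1,1)
Op 7: place BR@(1,2)
Op 8: place WN@(0,3)
Op 9: place WN@(3,0)
Per-piece attacks for B:
  BB@(0,1): attacks (1,2) (1,0) [ray(1,1) blocked at (1,2)]
  BR@(1,2): attacks (1,3) (1,1) (2,2) (0,2) [ray(0,1) blocked at (1,3); ray(0,-1) blocked at (1,1); ray(1,0) blocked at (2,2)]
  BR@(1,3): attacks (1,4) (1,2) (2,3) (3,3) (4,3) (0,3) [ray(0,-1) blocked at (1,2); ray(1,0) blocked at (4,3); ray(-1,0) blocked at (0,3)]
  BN@(3,1): attacks (4,3) (2,3) (1,2) (1,0)
  BK@(4,3): attacks (4,4) (4,2) (3,3) (3,4) (3,2)
Union (15 distinct): (0,2) (0,3) (1,0) (1,1) (1,2) (1,3) (1,4) (2,2) (2,3) (3,2) (3,3) (3,4) (4,2) (4,3) (4,4)

Answer: 15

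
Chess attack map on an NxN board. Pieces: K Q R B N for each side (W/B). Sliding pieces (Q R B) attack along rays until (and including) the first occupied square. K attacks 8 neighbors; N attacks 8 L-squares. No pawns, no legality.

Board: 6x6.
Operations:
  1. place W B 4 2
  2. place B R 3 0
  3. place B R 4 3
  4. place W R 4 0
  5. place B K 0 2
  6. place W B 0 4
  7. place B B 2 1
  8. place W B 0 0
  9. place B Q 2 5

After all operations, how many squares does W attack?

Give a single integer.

Op 1: place WB@(4,2)
Op 2: place BR@(3,0)
Op 3: place BR@(4,3)
Op 4: place WR@(4,0)
Op 5: place BK@(0,2)
Op 6: place WB@(0,4)
Op 7: place BB@(2,1)
Op 8: place WB@(0,0)
Op 9: place BQ@(2,5)
Per-piece attacks for W:
  WB@(0,0): attacks (1,1) (2,2) (3,3) (4,4) (5,5)
  WB@(0,4): attacks (1,5) (1,3) (2,2) (3,1) (4,0) [ray(1,-1) blocked at (4,0)]
  WR@(4,0): attacks (4,1) (4,2) (5,0) (3,0) [ray(0,1) blocked at (4,2); ray(-1,0) blocked at (3,0)]
  WB@(4,2): attacks (5,3) (5,1) (3,3) (2,4) (1,5) (3,1) (2,0)
Union (17 distinct): (1,1) (1,3) (1,5) (2,0) (2,2) (2,4) (3,0) (3,1) (3,3) (4,0) (4,1) (4,2) (4,4) (5,0) (5,1) (5,3) (5,5)

Answer: 17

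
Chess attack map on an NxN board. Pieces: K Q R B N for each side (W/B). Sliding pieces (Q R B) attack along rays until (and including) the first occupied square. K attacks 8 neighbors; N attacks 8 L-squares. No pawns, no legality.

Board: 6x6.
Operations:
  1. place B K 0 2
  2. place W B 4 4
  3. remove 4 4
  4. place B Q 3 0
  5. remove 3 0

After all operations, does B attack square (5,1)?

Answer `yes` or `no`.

Answer: no

Derivation:
Op 1: place BK@(0,2)
Op 2: place WB@(4,4)
Op 3: remove (4,4)
Op 4: place BQ@(3,0)
Op 5: remove (3,0)
Per-piece attacks for B:
  BK@(0,2): attacks (0,3) (0,1) (1,2) (1,3) (1,1)
B attacks (5,1): no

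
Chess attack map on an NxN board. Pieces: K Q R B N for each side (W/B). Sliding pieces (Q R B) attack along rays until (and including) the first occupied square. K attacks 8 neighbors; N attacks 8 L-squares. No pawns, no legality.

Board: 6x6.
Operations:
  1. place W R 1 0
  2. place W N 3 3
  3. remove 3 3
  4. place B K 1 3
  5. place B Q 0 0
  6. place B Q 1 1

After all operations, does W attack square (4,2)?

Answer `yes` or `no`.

Answer: no

Derivation:
Op 1: place WR@(1,0)
Op 2: place WN@(3,3)
Op 3: remove (3,3)
Op 4: place BK@(1,3)
Op 5: place BQ@(0,0)
Op 6: place BQ@(1,1)
Per-piece attacks for W:
  WR@(1,0): attacks (1,1) (2,0) (3,0) (4,0) (5,0) (0,0) [ray(0,1) blocked at (1,1); ray(-1,0) blocked at (0,0)]
W attacks (4,2): no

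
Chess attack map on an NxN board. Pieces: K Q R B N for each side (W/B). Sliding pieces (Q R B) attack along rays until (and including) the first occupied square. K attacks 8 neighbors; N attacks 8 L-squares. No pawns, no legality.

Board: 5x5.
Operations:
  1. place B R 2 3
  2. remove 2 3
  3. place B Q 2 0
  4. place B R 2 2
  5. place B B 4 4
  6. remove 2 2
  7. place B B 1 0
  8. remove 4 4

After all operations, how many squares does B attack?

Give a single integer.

Answer: 14

Derivation:
Op 1: place BR@(2,3)
Op 2: remove (2,3)
Op 3: place BQ@(2,0)
Op 4: place BR@(2,2)
Op 5: place BB@(4,4)
Op 6: remove (2,2)
Op 7: place BB@(1,0)
Op 8: remove (4,4)
Per-piece attacks for B:
  BB@(1,0): attacks (2,1) (3,2) (4,3) (0,1)
  BQ@(2,0): attacks (2,1) (2,2) (2,3) (2,4) (3,0) (4,0) (1,0) (3,1) (4,2) (1,1) (0,2) [ray(-1,0) blocked at (1,0)]
Union (14 distinct): (0,1) (0,2) (1,0) (1,1) (2,1) (2,2) (2,3) (2,4) (3,0) (3,1) (3,2) (4,0) (4,2) (4,3)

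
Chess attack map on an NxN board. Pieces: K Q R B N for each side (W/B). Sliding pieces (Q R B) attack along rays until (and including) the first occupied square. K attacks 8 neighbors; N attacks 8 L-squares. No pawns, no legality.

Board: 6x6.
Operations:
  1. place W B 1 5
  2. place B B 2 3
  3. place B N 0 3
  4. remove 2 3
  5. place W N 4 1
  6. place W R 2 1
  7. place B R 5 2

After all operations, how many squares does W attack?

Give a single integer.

Op 1: place WB@(1,5)
Op 2: place BB@(2,3)
Op 3: place BN@(0,3)
Op 4: remove (2,3)
Op 5: place WN@(4,1)
Op 6: place WR@(2,1)
Op 7: place BR@(5,2)
Per-piece attacks for W:
  WB@(1,5): attacks (2,4) (3,3) (4,2) (5,1) (0,4)
  WR@(2,1): attacks (2,2) (2,3) (2,4) (2,5) (2,0) (3,1) (4,1) (1,1) (0,1) [ray(1,0) blocked at (4,1)]
  WN@(4,1): attacks (5,3) (3,3) (2,2) (2,0)
Union (14 distinct): (0,1) (0,4) (1,1) (2,0) (2,2) (2,3) (2,4) (2,5) (3,1) (3,3) (4,1) (4,2) (5,1) (5,3)

Answer: 14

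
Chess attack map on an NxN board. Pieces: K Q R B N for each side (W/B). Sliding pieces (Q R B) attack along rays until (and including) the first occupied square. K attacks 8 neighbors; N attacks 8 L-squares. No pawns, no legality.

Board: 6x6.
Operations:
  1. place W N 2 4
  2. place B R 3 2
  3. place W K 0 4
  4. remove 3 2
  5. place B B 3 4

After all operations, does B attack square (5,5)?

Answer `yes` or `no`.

Answer: no

Derivation:
Op 1: place WN@(2,4)
Op 2: place BR@(3,2)
Op 3: place WK@(0,4)
Op 4: remove (3,2)
Op 5: place BB@(3,4)
Per-piece attacks for B:
  BB@(3,4): attacks (4,5) (4,3) (5,2) (2,5) (2,3) (1,2) (0,1)
B attacks (5,5): no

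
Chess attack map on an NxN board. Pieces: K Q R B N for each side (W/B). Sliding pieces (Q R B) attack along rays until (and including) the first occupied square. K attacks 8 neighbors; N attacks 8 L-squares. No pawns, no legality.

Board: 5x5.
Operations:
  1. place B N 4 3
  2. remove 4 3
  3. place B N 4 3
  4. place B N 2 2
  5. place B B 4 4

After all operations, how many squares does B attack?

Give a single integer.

Answer: 12

Derivation:
Op 1: place BN@(4,3)
Op 2: remove (4,3)
Op 3: place BN@(4,3)
Op 4: place BN@(2,2)
Op 5: place BB@(4,4)
Per-piece attacks for B:
  BN@(2,2): attacks (3,4) (4,3) (1,4) (0,3) (3,0) (4,1) (1,0) (0,1)
  BN@(4,3): attacks (2,4) (3,1) (2,2)
  BB@(4,4): attacks (3,3) (2,2) [ray(-1,-1) blocked at (2,2)]
Union (12 distinct): (0,1) (0,3) (1,0) (1,4) (2,2) (2,4) (3,0) (3,1) (3,3) (3,4) (4,1) (4,3)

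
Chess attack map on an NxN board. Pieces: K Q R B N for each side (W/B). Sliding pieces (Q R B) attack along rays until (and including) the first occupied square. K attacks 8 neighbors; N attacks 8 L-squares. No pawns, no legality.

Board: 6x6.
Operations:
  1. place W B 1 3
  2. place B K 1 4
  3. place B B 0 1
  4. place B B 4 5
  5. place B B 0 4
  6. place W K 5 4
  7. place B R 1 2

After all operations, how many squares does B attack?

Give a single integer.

Op 1: place WB@(1,3)
Op 2: place BK@(1,4)
Op 3: place BB@(0,1)
Op 4: place BB@(4,5)
Op 5: place BB@(0,4)
Op 6: place WK@(5,4)
Op 7: place BR@(1,2)
Per-piece attacks for B:
  BB@(0,1): attacks (1,2) (1,0) [ray(1,1) blocked at (1,2)]
  BB@(0,4): attacks (1,5) (1,3) [ray(1,-1) blocked at (1,3)]
  BR@(1,2): attacks (1,3) (1,1) (1,0) (2,2) (3,2) (4,2) (5,2) (0,2) [ray(0,1) blocked at (1,3)]
  BK@(1,4): attacks (1,5) (1,3) (2,4) (0,4) (2,5) (2,3) (0,5) (0,3)
  BB@(4,5): attacks (5,4) (3,4) (2,3) (1,2) [ray(1,-1) blocked at (5,4); ray(-1,-1) blocked at (1,2)]
Union (18 distinct): (0,2) (0,3) (0,4) (0,5) (1,0) (1,1) (1,2) (1,3) (1,5) (2,2) (2,3) (2,4) (2,5) (3,2) (3,4) (4,2) (5,2) (5,4)

Answer: 18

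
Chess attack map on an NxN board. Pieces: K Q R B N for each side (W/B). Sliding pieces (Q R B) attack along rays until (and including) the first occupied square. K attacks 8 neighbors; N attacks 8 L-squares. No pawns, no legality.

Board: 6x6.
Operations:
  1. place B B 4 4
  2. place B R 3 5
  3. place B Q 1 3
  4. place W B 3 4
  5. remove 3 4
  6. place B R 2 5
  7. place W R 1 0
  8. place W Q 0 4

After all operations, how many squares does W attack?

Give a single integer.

Op 1: place BB@(4,4)
Op 2: place BR@(3,5)
Op 3: place BQ@(1,3)
Op 4: place WB@(3,4)
Op 5: remove (3,4)
Op 6: place BR@(2,5)
Op 7: place WR@(1,0)
Op 8: place WQ@(0,4)
Per-piece attacks for W:
  WQ@(0,4): attacks (0,5) (0,3) (0,2) (0,1) (0,0) (1,4) (2,4) (3,4) (4,4) (1,5) (1,3) [ray(1,0) blocked at (4,4); ray(1,-1) blocked at (1,3)]
  WR@(1,0): attacks (1,1) (1,2) (1,3) (2,0) (3,0) (4,0) (5,0) (0,0) [ray(0,1) blocked at (1,3)]
Union (17 distinct): (0,0) (0,1) (0,2) (0,3) (0,5) (1,1) (1,2) (1,3) (1,4) (1,5) (2,0) (2,4) (3,0) (3,4) (4,0) (4,4) (5,0)

Answer: 17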